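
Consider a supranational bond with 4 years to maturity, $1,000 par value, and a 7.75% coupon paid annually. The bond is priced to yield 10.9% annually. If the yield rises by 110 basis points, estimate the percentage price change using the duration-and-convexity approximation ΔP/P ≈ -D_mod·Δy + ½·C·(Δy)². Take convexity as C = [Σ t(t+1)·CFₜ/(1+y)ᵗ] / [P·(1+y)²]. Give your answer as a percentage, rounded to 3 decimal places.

-3.452%

With y = 0.109:
  t   CF        PV=CF/(1+0.109)^t    t·PV        t(t+1)·PV
  1        77.50        69.8828        69.8828         139.7656
  2        77.50        63.0142       126.0285         378.0854
  3        77.50        56.8208       170.4623         681.8492
  4     1,077.50       712.3462     2,849.3847      14,246.9234
  Σ                    902.0639     3,215.7582      15,446.6235
P = 902.0639; D_Mac = 3.56489 yrs; D_mod = 3.21451 yrs; C = 13.92301.
Duration effect: -3.21451 × (+0.011) = -0.035360
Convexity effect: 0.5 × 13.92301 × (0.011)² = +0.0008423
ΔP/P ≈ -0.035360 + 0.0008423 = -0.034517 = -3.4517%.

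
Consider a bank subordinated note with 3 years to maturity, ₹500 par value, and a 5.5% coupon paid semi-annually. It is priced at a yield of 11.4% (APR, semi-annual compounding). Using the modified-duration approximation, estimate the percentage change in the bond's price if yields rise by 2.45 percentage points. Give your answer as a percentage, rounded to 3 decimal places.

Periodic yield y = 0.057. Modified duration first:
  t   CF        PV=CF/(1+0.057)^t    t·PV
  1        13.75        13.0085        13.0085
  2        13.75        12.3070        24.6140
  3        13.75        11.6433        34.9300
  4        13.75        11.0155        44.0619
  5        13.75        10.4214        52.1072
  6       513.75       368.3850     2,210.3099
  Σ                    426.7808     2,379.0315
P = 426.7808; D_Mac = 5.57436 half-year periods = 2.78718 yrs; D_mod = 2.78718/(1+0.057) = 2.63688 yrs.
ΔP/P ≈ -D_mod · Δy = -2.63688 × (+0.0245) = -0.064604 = -6.4604%.

-6.460%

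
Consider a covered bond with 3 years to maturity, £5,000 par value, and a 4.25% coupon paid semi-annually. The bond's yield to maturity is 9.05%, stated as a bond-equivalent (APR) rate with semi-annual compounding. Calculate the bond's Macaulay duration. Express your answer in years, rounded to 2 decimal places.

Periodic yield y = 0.04525. Discount each cash flow and weight by its period:
  t   CF        PV=CF/(1+0.04525)^t    t·PV
  1       106.25       101.6503       101.6503
  2       106.25        97.2498       194.4995
  3       106.25        93.0397       279.1192
  4       106.25        89.0119       356.0477
  5       106.25        85.1585       425.7926
  6     5,106.25     3,915.4440    23,492.6640
  Σ                  4,381.5543    24,849.7733
Price P = Σ PV = 4,381.5543.
Macaulay duration = Σ(t·PV) / P = 24,849.7733 / 4,381.5543 = 5.67145 half-year periods.
In years: 5.67145 / 2 = 2.83573 years.

2.84 years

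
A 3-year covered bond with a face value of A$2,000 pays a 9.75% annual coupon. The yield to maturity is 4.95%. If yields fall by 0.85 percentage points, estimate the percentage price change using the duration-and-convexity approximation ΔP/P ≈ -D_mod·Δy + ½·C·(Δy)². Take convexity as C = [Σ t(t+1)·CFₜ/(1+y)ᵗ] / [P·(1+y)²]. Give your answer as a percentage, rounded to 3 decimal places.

With y = 0.0495:
  t   CF        PV=CF/(1+0.0495)^t    t·PV        t(t+1)·PV
  1       195.00       185.8028       185.8028         371.6055
  2       195.00       177.0393       354.0786       1,062.2359
  3     2,195.00     1,898.8349     5,696.5046      22,786.0183
  Σ                  2,261.6769     6,236.3860      24,219.8597
P = 2,261.6769; D_Mac = 2.75742 yrs; D_mod = 2.62736 yrs; C = 9.72246.
Duration effect: -2.62736 × (-0.0085) = +0.022333
Convexity effect: 0.5 × 9.72246 × (-0.0085)² = +0.0003512
ΔP/P ≈ +0.022333 + 0.0003512 = +0.022684 = +2.2684%.

+2.268%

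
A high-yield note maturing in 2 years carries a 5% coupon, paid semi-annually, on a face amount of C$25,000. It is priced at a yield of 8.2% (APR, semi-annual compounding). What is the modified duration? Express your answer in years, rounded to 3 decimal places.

1.850 years

Periodic yield y = 0.041. First find Macaulay duration:
  t   CF        PV=CF/(1+0.041)^t    t·PV
  1       625.00       600.3842       600.3842
  2       625.00       576.7380     1,153.4760
  3       625.00       554.0230     1,662.0691
  4    25,625.00    21,820.3120    87,281.2480
  Σ                 23,551.4573    90,697.1773
P = 23,551.4573; Macaulay duration = 90,697.1773 / 23,551.4573 = 3.85102 half-year periods = 1.92551 years.
Modified duration = D_Mac / (1 + y) = 1.92551 / 1.041 = 1.84967 years.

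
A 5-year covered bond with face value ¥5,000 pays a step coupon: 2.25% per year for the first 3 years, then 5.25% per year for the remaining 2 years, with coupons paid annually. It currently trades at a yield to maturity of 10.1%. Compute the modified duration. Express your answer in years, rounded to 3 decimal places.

4.288 years

Periodic yield y = 0.101. First find Macaulay duration:
  t   CF        PV=CF/(1+0.101)^t    t·PV
  1       112.50       102.1798       102.1798
  2       112.50        92.8064       185.6128
  3       112.50        84.2928       252.8784
  4       262.50       178.6405       714.5622
  5     5,262.50     3,252.7862    16,263.9308
  Σ                  3,710.7058    17,519.1641
P = 3,710.7058; Macaulay duration = 17,519.1641 / 3,710.7058 = 4.72125 years.
Modified duration = D_Mac / (1 + y) = 4.72125 / 1.101 = 4.28815 years.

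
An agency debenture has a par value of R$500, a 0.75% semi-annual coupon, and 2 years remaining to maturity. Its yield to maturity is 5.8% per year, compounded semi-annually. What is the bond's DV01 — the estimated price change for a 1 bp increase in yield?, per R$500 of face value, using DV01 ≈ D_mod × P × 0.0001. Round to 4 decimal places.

Periodic yield y = 0.029.
  t   CF        PV=CF/(1+0.029)^t    t·PV
  1        1.875         1.8222         1.8222
  2        1.875         1.7708         3.5416
  3        1.875         1.7209         5.1627
  4      501.875       447.6453     1,790.5813
  Σ                    452.9592     1,801.1078
P = 452.9592; D_Mac = 3.97631 half-year periods = 1.98816 yrs; D_mod = 1.93213 yrs.
DV01 ≈ 1.93213 × 452.9592 × 0.0001 = 0.087517.

R$0.0875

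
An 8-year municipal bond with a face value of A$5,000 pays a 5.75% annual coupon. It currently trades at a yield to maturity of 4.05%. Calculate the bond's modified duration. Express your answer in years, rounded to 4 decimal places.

6.4530 years

Periodic yield y = 0.0405. First find Macaulay duration:
  t   CF        PV=CF/(1+0.0405)^t    t·PV
  1       287.50       276.3095       276.3095
  2       287.50       265.5545       531.1090
  3       287.50       255.2182       765.6545
  4       287.50       245.2842       981.1367
  5       287.50       235.7368     1,178.6841
  6       287.50       226.5611     1,359.3666
  7       287.50       217.7425     1,524.1977
  8     5,287.50     3,848.6968    30,789.5748
  Σ                  5,571.1036    37,406.0328
P = 5,571.1036; Macaulay duration = 37,406.0328 / 5,571.1036 = 6.71429 years.
Modified duration = D_Mac / (1 + y) = 6.71429 / 1.0405 = 6.45295 years.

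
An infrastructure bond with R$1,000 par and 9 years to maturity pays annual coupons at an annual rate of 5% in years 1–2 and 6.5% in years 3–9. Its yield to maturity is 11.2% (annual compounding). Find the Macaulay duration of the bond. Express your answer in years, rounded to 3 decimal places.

Periodic yield y = 0.112. Discount each cash flow and weight by its year:
  t   CF        PV=CF/(1+0.112)^t    t·PV
  1        50.00        44.9640        44.9640
  2        50.00        40.4353        80.8706
  3        65.00        47.2715       141.8144
  4        65.00        42.5103       170.0412
  5        65.00        38.2287       191.1435
  6        65.00        34.3783       206.2699
  7        65.00        30.9158       216.4103
  8        65.00        27.8019       222.4155
  9     1,065.00       409.6439     3,686.7954
  Σ                    716.1497     4,960.7247
Price P = Σ PV = 716.1497.
Macaulay duration = Σ(t·PV) / P = 4,960.7247 / 716.1497 = 6.92694 years.

6.927 years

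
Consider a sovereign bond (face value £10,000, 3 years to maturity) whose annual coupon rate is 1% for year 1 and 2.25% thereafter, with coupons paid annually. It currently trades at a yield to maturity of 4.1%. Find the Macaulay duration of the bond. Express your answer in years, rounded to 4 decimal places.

Periodic yield y = 0.041. Discount each cash flow and weight by its year:
  t   CF        PV=CF/(1+0.041)^t    t·PV
  1       100.00        96.0615        96.0615
  2       225.00       207.6257       415.2514
  3    10,225.00     9,063.8170    27,191.4510
  Σ                  9,367.5041    27,702.7638
Price P = Σ PV = 9,367.5041.
Macaulay duration = Σ(t·PV) / P = 27,702.7638 / 9,367.5041 = 2.95733 years.

2.9573 years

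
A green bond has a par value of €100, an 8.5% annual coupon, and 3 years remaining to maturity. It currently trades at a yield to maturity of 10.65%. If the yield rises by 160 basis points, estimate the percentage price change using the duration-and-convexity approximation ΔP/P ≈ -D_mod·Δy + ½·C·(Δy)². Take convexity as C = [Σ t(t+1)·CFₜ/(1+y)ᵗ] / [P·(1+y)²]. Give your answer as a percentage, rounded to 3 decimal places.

With y = 0.1065:
  t   CF        PV=CF/(1+0.1065)^t    t·PV        t(t+1)·PV
  1         8.50         7.6819         7.6819          15.3638
  2         8.50         6.9425        13.8850          41.6550
  3       108.50        80.0895       240.2684         961.0738
  Σ                     94.7139       261.8353       1,018.0926
P = 94.7139; D_Mac = 2.76449 yrs; D_mod = 2.49841 yrs; C = 8.77952.
Duration effect: -2.49841 × (+0.016) = -0.039975
Convexity effect: 0.5 × 8.77952 × (0.016)² = +0.0011238
ΔP/P ≈ -0.039975 + 0.0011238 = -0.038851 = -3.8851%.

-3.885%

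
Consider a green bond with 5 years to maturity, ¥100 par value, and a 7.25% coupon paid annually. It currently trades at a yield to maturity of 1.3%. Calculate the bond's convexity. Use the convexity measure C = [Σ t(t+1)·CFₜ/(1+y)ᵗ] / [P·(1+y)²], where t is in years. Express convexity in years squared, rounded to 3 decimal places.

24.959

With y = 0.013:
  t   CF        PV=CF/(1+0.013)^t    t·PV        t(t+1)·PV
  1         7.25         7.1570         7.1570          14.3139
  2         7.25         7.0651        14.1302          42.3907
  3         7.25         6.9744        20.9233          83.6933
  4         7.25         6.8849        27.5398         137.6988
  5       107.25       100.5426       502.7130       3,016.2777
  Σ                    128.6241       572.4632       3,294.3745
P = 128.6241.
Convexity = Σ t(t+1)·PV / [P·(1+y)²] = 3,294.3745 / (128.6241 × 1.026169) = 24.95927.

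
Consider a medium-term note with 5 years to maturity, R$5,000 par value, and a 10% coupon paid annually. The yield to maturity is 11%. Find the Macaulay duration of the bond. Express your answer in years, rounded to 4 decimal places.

4.1527 years

Periodic yield y = 0.11. Discount each cash flow and weight by its year:
  t   CF        PV=CF/(1+0.11)^t    t·PV
  1       500.00       450.4505       450.4505
  2       500.00       405.8112       811.6224
  3       500.00       365.5957     1,096.7871
  4       500.00       329.3655     1,317.4619
  5     5,500.00     3,263.9823    16,319.9115
  Σ                  4,815.2051    19,996.2334
Price P = Σ PV = 4,815.2051.
Macaulay duration = Σ(t·PV) / P = 19,996.2334 / 4,815.2051 = 4.15273 years.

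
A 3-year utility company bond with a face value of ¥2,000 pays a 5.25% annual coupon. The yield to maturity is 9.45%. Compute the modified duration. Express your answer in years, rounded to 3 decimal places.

2.598 years

Periodic yield y = 0.0945. First find Macaulay duration:
  t   CF        PV=CF/(1+0.0945)^t    t·PV
  1       105.00        95.9342        95.9342
  2       105.00        87.6512       175.3024
  3     2,105.00     1,605.4796     4,816.4389
  Σ                  1,789.0650     5,087.6755
P = 1,789.0650; Macaulay duration = 5,087.6755 / 1,789.0650 = 2.84376 years.
Modified duration = D_Mac / (1 + y) = 2.84376 / 1.0945 = 2.59823 years.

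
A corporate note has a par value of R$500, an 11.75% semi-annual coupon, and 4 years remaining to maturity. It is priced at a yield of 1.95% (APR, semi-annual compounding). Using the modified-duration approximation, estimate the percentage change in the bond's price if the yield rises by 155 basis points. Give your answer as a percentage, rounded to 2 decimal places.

Periodic yield y = 0.00975. Modified duration first:
  t   CF        PV=CF/(1+0.00975)^t    t·PV
  1       29.375        29.0914        29.0914
  2       29.375        28.8105        57.6209
  3       29.375        28.5323        85.5968
  4       29.375        28.2568       113.0271
  5       29.375        27.9839       139.9196
  6       29.375        27.7137       166.2823
  7       29.375        27.4461       192.1228
  8      529.375       489.8381     3,918.7045
  Σ                    687.6727     4,702.3653
P = 687.6727; D_Mac = 6.83809 half-year periods = 3.41904 yrs; D_mod = 3.41904/(1+0.00975) = 3.38603 yrs.
ΔP/P ≈ -D_mod · Δy = -3.38603 × (+0.0155) = -0.052483 = -5.2483%.

-5.25%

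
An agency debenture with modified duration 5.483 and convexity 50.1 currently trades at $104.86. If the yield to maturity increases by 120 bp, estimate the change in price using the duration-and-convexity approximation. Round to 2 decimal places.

Duration effect: -D_mod·Δy = -5.483 × (+0.012) = -0.065796
Convexity effect: ½·C·(Δy)² = 0.5 × 50.1 × (0.012)² = +0.0036072
ΔP/P ≈ -0.065796 + 0.0036072 = -0.0621888
ΔP ≈ 104.86 × (-0.0621888) = -6.521117568.

-$6.52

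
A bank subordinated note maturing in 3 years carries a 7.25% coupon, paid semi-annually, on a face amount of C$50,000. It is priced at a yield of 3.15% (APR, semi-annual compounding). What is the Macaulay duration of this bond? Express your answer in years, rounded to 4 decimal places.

Periodic yield y = 0.01575. Discount each cash flow and weight by its period:
  t   CF        PV=CF/(1+0.01575)^t    t·PV
  1     1,812.50     1,784.3958     1,784.3958
  2     1,812.50     1,756.7273     3,513.4546
  3     1,812.50     1,729.4879     5,188.4636
  4     1,812.50     1,702.6708     6,810.6832
  5     1,812.50     1,676.2696     8,381.3478
  6    51,812.50    47,175.1796   283,051.0774
  Σ                 55,824.7309   308,729.4225
Price P = Σ PV = 55,824.7309.
Macaulay duration = Σ(t·PV) / P = 308,729.4225 / 55,824.7309 = 5.53033 half-year periods.
In years: 5.53033 / 2 = 2.76517 years.

2.7652 years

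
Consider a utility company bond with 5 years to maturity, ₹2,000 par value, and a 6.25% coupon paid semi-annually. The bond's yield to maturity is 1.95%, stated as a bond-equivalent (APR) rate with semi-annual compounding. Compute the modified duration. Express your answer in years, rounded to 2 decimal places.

Periodic yield y = 0.00975. First find Macaulay duration:
  t   CF        PV=CF/(1+0.00975)^t    t·PV
  1        62.50        61.8965        61.8965
  2        62.50        61.2988       122.5977
  3        62.50        60.7070       182.1209
  4        62.50        60.1208       240.4831
  5        62.50        59.5403       297.7013
  6        62.50        58.9653       353.7921
  7        62.50        58.3960       408.7719
  8        62.50        57.8321       462.6570
  9        62.50        57.2737       515.4633
  10    2,062.50     1,871.7823    18,717.8231
  Σ                  2,407.8128    21,363.3068
P = 2,407.8128; Macaulay duration = 21,363.3068 / 2,407.8128 = 8.87249 half-year periods = 4.43625 years.
Modified duration = D_Mac / (1 + y) = 4.43625 / 1.00975 = 4.39341 years.

4.39 years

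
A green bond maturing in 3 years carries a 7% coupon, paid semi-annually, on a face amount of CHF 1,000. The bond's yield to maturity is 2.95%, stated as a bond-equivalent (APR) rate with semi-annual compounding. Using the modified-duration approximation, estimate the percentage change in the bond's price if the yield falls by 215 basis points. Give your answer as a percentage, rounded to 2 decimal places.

+5.87%

Periodic yield y = 0.01475. Modified duration first:
  t   CF        PV=CF/(1+0.01475)^t    t·PV
  1        35.00        34.4913        34.4913
  2        35.00        33.9899        67.9798
  3        35.00        33.4958       100.4875
  4        35.00        33.0090       132.0358
  5        35.00        32.5292       162.6458
  6     1,035.00       947.9512     5,687.7073
  Σ                  1,115.4663     6,185.3475
P = 1,115.4663; D_Mac = 5.54508 half-year periods = 2.77254 yrs; D_mod = 2.77254/(1+0.01475) = 2.73224 yrs.
ΔP/P ≈ -D_mod · Δy = -2.73224 × (-0.0215) = +0.058743 = +5.8743%.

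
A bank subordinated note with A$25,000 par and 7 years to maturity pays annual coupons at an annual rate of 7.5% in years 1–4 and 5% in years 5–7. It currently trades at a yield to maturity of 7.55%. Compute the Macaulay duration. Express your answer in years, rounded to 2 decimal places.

Periodic yield y = 0.0755. Discount each cash flow and weight by its year:
  t   CF        PV=CF/(1+0.0755)^t    t·PV
  1     1,875.00     1,743.3752     1,743.3752
  2     1,875.00     1,620.9904     3,241.9808
  3     1,875.00     1,507.1970     4,521.5911
  4     1,875.00     1,401.3919     5,605.5677
  5     1,250.00       868.6762     4,343.3812
  6     1,250.00       807.6952     4,846.1715
  7    26,250.00    15,770.8973   110,396.2814
  Σ                 23,720.2233   134,698.3488
Price P = Σ PV = 23,720.2233.
Macaulay duration = Σ(t·PV) / P = 134,698.3488 / 23,720.2233 = 5.67863 years.

5.68 years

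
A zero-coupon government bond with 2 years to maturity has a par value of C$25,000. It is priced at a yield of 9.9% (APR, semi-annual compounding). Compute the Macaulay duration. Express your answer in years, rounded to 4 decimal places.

2.0000 years

A zero-coupon bond has a single cash flow at maturity, so its Macaulay duration equals its maturity: 2 years.
(Equivalently: 4 semi-annual periods ÷ 2 = 2 years.)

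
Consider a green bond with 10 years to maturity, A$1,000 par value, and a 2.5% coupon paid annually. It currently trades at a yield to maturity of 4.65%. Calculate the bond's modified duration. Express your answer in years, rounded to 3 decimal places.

Periodic yield y = 0.0465. First find Macaulay duration:
  t   CF        PV=CF/(1+0.0465)^t    t·PV
  1        25.00        23.8892        23.8892
  2        25.00        22.8277        45.6553
  3        25.00        21.8133        65.4400
  4        25.00        20.8441        83.3764
  5        25.00        19.9179        99.5896
  6        25.00        19.0329       114.1973
  7        25.00        18.1872       127.3103
  8        25.00        17.3791       139.0324
  9        25.00        16.6068       149.4615
  10    1,025.00       650.6262     6,506.2619
  Σ                    831.1243     7,354.2139
P = 831.1243; Macaulay duration = 7,354.2139 / 831.1243 = 8.84851 years.
Modified duration = D_Mac / (1 + y) = 8.84851 / 1.0465 = 8.45534 years.

8.455 years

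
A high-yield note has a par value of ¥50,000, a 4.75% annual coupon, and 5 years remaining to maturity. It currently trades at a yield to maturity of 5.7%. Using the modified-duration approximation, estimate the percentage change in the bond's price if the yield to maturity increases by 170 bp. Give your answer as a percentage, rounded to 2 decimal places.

Periodic yield y = 0.057. Modified duration first:
  t   CF        PV=CF/(1+0.057)^t    t·PV
  1     2,375.00     2,246.9253     2,246.9253
  2     2,375.00     2,125.7571     4,251.5142
  3     2,375.00     2,011.1231     6,033.3693
  4     2,375.00     1,902.6709     7,610.6834
  5    52,375.00    39,696.2150   198,481.0751
  Σ                 47,982.6913   218,623.5673
P = 47,982.6913; D_Mac = 4.55630 yrs; D_mod = 4.55630/(1+0.057) = 4.31060 yrs.
ΔP/P ≈ -D_mod · Δy = -4.31060 × (+0.017) = -0.073280 = -7.3280%.

-7.33%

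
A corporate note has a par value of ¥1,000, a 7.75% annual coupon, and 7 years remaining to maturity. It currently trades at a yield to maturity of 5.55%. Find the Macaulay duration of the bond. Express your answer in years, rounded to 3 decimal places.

Periodic yield y = 0.0555. Discount each cash flow and weight by its year:
  t   CF        PV=CF/(1+0.0555)^t    t·PV
  1        77.50        73.4249        73.4249
  2        77.50        69.5641       139.1282
  3        77.50        65.9063       197.7189
  4        77.50        62.4408       249.7634
  5        77.50        59.1576       295.7880
  6        77.50        56.0470       336.2819
  7     1,077.50       738.2605     5,167.8233
  Σ                  1,124.8012     6,459.9286
Price P = Σ PV = 1,124.8012.
Macaulay duration = Σ(t·PV) / P = 6,459.9286 / 1,124.8012 = 5.74317 years.

5.743 years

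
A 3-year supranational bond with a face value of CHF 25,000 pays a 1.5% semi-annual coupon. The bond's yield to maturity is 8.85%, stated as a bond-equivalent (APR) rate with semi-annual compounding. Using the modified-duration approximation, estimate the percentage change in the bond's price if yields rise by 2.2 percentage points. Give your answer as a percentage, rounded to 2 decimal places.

-6.19%

Periodic yield y = 0.04425. Modified duration first:
  t   CF        PV=CF/(1+0.04425)^t    t·PV
  1       187.50       179.5547       179.5547
  2       187.50       171.9461       343.8922
  3       187.50       164.6599       493.9797
  4       187.50       157.6824       630.7298
  5       187.50       151.0007       755.0033
  6    25,187.50    19,424.8717   116,549.2304
  Σ                 20,249.7155   118,952.3901
P = 20,249.7155; D_Mac = 5.87427 half-year periods = 2.93714 yrs; D_mod = 2.93714/(1+0.04425) = 2.81268 yrs.
ΔP/P ≈ -D_mod · Δy = -2.81268 × (+0.022) = -0.061879 = -6.1879%.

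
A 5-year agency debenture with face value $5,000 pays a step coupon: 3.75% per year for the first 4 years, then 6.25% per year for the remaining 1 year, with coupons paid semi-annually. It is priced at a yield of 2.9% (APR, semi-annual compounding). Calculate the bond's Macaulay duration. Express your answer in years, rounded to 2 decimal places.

4.62 years

Periodic yield y = 0.0145. Discount each cash flow and weight by its period:
  t   CF        PV=CF/(1+0.0145)^t    t·PV
  1        93.75        92.4101        92.4101
  2        93.75        91.0893       182.1785
  3        93.75        89.7873       269.3620
  4        93.75        88.5040       354.0161
  5        93.75        87.2391       436.1953
  6        93.75        85.9922       515.9531
  7        93.75        84.7631       593.3418
  8        93.75        83.5516       668.4129
  9       156.25       137.2624     1,235.3615
  10    5,156.25     4,464.9176    44,649.1764
  Σ                  5,305.5167    48,996.4079
Price P = Σ PV = 5,305.5167.
Macaulay duration = Σ(t·PV) / P = 48,996.4079 / 5,305.5167 = 9.23499 half-year periods.
In years: 9.23499 / 2 = 4.61750 years.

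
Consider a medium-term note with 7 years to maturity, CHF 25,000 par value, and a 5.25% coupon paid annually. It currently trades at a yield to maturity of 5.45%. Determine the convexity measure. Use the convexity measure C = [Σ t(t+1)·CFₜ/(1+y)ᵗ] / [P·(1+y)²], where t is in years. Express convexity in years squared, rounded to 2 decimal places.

41.15

With y = 0.0545:
  t   CF        PV=CF/(1+0.0545)^t    t·PV        t(t+1)·PV
  1     1,312.50     1,244.6657     1,244.6657       2,489.3314
  2     1,312.50     1,180.3373     2,360.6747       7,082.0240
  3     1,312.50     1,119.3336     3,358.0009      13,432.0038
  4     1,312.50     1,061.4828     4,245.9313      21,229.6567
  5     1,312.50     1,006.6219     5,033.1097      30,198.6582
  6     1,312.50       954.5964     5,727.5786      40,093.0502
  7    26,312.50    18,148.3031   127,038.1219   1,016,304.9753
  Σ                 24,715.3410   149,008.0829   1,130,829.6996
P = 24,715.3410.
Convexity = Σ t(t+1)·PV / [P·(1+y)²] = 1,130,829.6996 / (24,715.3410 × 1.111970) = 41.14693.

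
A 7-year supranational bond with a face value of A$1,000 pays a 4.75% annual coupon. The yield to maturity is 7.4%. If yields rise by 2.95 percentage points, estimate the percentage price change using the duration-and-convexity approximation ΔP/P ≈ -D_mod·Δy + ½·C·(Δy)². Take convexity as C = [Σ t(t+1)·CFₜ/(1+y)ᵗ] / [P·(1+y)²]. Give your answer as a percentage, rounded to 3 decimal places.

-14.847%

With y = 0.074:
  t   CF        PV=CF/(1+0.074)^t    t·PV        t(t+1)·PV
  1        47.50        44.2272        44.2272          88.4544
  2        47.50        41.1799        82.3598         247.0793
  3        47.50        38.3425       115.0276         460.1104
  4        47.50        35.7007       142.8027         714.0136
  5        47.50        33.2409       166.2043         997.2257
  6        47.50        30.9505       185.7031       1,299.9218
  7     1,047.50       635.5124     4,448.5871      35,588.6971
  Σ                    859.1541     5,184.9118      39,395.5022
P = 859.1541; D_Mac = 6.03490 yrs; D_mod = 5.61909 yrs; C = 39.75273.
Duration effect: -5.61909 × (+0.0295) = -0.165763
Convexity effect: 0.5 × 39.75273 × (0.0295)² = +0.0172974
ΔP/P ≈ -0.165763 + 0.0172974 = -0.148466 = -14.8466%.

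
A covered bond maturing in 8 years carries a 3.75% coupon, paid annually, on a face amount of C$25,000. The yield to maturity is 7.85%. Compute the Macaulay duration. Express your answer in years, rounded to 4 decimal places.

Periodic yield y = 0.0785. Discount each cash flow and weight by its year:
  t   CF        PV=CF/(1+0.0785)^t    t·PV
  1       937.50       869.2629       869.2629
  2       937.50       805.9925     1,611.9849
  3       937.50       747.3273     2,241.9818
  4       937.50       692.9321     2,771.7284
  5       937.50       642.4961     3,212.4807
  6       937.50       595.7312     3,574.3875
  7       937.50       552.3702     3,866.5913
  8    25,937.50    14,169.9043   113,359.2348
  Σ                 19,076.0166   131,507.6523
Price P = Σ PV = 19,076.0166.
Macaulay duration = Σ(t·PV) / P = 131,507.6523 / 19,076.0166 = 6.89387 years.

6.8939 years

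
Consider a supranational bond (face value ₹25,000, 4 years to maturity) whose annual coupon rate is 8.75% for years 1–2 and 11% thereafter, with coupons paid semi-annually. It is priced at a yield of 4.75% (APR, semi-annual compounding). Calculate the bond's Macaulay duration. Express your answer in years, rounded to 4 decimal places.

3.4920 years

Periodic yield y = 0.02375. Discount each cash flow and weight by its period:
  t   CF        PV=CF/(1+0.02375)^t    t·PV
  1     1,093.75     1,068.3761     1,068.3761
  2     1,093.75     1,043.5908     2,087.1816
  3     1,093.75     1,019.3805     3,058.1415
  4     1,093.75       995.7319     3,982.9275
  5     1,375.00     1,222.7372     6,113.6860
  6     1,375.00     1,194.3709     7,166.2253
  7     1,375.00     1,166.6627     8,166.6386
  8    26,375.00    21,859.5466   174,876.3730
  Σ                 29,570.3966   206,519.5494
Price P = Σ PV = 29,570.3966.
Macaulay duration = Σ(t·PV) / P = 206,519.5494 / 29,570.3966 = 6.98400 half-year periods.
In years: 6.98400 / 2 = 3.49200 years.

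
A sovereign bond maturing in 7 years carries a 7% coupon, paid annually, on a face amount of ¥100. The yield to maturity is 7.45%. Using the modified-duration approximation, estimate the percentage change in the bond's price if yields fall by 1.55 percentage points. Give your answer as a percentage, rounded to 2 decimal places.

Periodic yield y = 0.0745. Modified duration first:
  t   CF        PV=CF/(1+0.0745)^t    t·PV
  1         7.00         6.5147         6.5147
  2         7.00         6.0630        12.1259
  3         7.00         5.6426        16.9278
  4         7.00         5.2514        21.0055
  5         7.00         4.8873        24.4363
  6         7.00         4.5484        27.2905
  7       107.00        64.7051       452.9360
  Σ                     97.6124       561.2367
P = 97.6124; D_Mac = 5.74964 yrs; D_mod = 5.74964/(1+0.0745) = 5.35100 yrs.
ΔP/P ≈ -D_mod · Δy = -5.35100 × (-0.0155) = +0.082940 = +8.2940%.

+8.29%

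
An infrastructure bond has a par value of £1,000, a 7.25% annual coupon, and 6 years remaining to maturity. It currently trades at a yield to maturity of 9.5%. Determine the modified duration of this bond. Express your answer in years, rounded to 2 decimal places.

Periodic yield y = 0.095. First find Macaulay duration:
  t   CF        PV=CF/(1+0.095)^t    t·PV
  1        72.50        66.2100        66.2100
  2        72.50        60.4658       120.9316
  3        72.50        55.2199       165.6597
  4        72.50        50.4291       201.7165
  5        72.50        46.0540       230.2700
  6     1,072.50       622.1750     3,733.0503
  Σ                    900.5539     4,517.8382
P = 900.5539; Macaulay duration = 4,517.8382 / 900.5539 = 5.01673 years.
Modified duration = D_Mac / (1 + y) = 5.01673 / 1.095 = 4.58149 years.

4.58 years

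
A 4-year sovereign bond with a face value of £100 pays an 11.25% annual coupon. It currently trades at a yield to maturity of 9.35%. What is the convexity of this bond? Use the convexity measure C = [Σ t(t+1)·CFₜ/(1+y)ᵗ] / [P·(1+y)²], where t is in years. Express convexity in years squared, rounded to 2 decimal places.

With y = 0.0935:
  t   CF        PV=CF/(1+0.0935)^t    t·PV        t(t+1)·PV
  1        11.25        10.2881        10.2881          20.5761
  2        11.25         9.4084        18.8168          56.4503
  3        11.25         8.6039        25.8117         103.2470
  4       111.25        77.8081       311.2324       1,556.1622
  Σ                    106.1085       366.1490       1,736.4356
P = 106.1085.
Convexity = Σ t(t+1)·PV / [P·(1+y)²] = 1,736.4356 / (106.1085 × 1.195742) = 13.68583.

13.69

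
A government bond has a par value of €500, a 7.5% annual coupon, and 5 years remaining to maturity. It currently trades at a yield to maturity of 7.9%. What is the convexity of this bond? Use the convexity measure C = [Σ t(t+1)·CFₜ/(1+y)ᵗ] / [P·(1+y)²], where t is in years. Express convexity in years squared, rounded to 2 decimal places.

With y = 0.079:
  t   CF        PV=CF/(1+0.079)^t    t·PV        t(t+1)·PV
  1        37.50        34.7544        34.7544          69.5088
  2        37.50        32.2098        64.4197         193.2590
  3        37.50        29.8516        89.5547         358.2186
  4        37.50        27.6659       110.6638         553.3189
  5       537.50       367.5118     1,837.5588      11,025.3529
  Σ                    491.9935     2,136.9513      12,199.6582
P = 491.9935.
Convexity = Σ t(t+1)·PV / [P·(1+y)²] = 12,199.6582 / (491.9935 × 1.164241) = 21.29832.

21.30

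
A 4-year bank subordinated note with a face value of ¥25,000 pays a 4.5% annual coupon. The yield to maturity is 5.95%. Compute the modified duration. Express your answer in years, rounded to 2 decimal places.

3.53 years

Periodic yield y = 0.0595. First find Macaulay duration:
  t   CF        PV=CF/(1+0.0595)^t    t·PV
  1     1,125.00     1,061.8216     1,061.8216
  2     1,125.00     1,002.1912     2,004.3825
  3     1,125.00       945.9096     2,837.7288
  4    26,125.00    20,732.5373    82,930.1491
  Σ                 23,742.4597    88,834.0820
P = 23,742.4597; Macaulay duration = 88,834.0820 / 23,742.4597 = 3.74157 years.
Modified duration = D_Mac / (1 + y) = 3.74157 / 1.0595 = 3.53145 years.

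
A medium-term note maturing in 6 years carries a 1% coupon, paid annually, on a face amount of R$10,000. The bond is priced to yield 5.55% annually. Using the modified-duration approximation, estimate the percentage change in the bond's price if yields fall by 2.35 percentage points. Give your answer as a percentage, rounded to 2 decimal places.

Periodic yield y = 0.0555. Modified duration first:
  t   CF        PV=CF/(1+0.0555)^t    t·PV
  1       100.00        94.7418        94.7418
  2       100.00        89.7601       179.5203
  3       100.00        85.0404       255.1212
  4       100.00        80.5688       322.2753
  5       100.00        76.3324       381.6619
  6    10,100.00     7,304.1881    43,825.1285
  Σ                  7,730.6317    45,058.4490
P = 7,730.6317; D_Mac = 5.82856 yrs; D_mod = 5.82856/(1+0.0555) = 5.52208 yrs.
ΔP/P ≈ -D_mod · Δy = -5.52208 × (-0.0235) = +0.129769 = +12.9769%.

+12.98%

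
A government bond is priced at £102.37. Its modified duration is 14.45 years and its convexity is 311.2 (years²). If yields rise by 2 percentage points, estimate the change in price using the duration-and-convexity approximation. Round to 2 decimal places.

-£23.21

Duration effect: -D_mod·Δy = -14.45 × (+0.02) = -0.289000
Convexity effect: ½·C·(Δy)² = 0.5 × 311.2 × (0.02)² = +0.0622400
ΔP/P ≈ -0.289000 + 0.0622400 = -0.226760
ΔP ≈ 102.37 × (-0.226760) = -23.2134212.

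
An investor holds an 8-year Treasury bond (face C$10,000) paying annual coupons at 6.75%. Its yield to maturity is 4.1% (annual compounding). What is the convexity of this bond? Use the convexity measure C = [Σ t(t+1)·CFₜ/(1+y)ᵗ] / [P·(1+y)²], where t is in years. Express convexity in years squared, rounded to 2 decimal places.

With y = 0.041:
  t   CF        PV=CF/(1+0.041)^t    t·PV        t(t+1)·PV
  1       675.00       648.4150       648.4150       1,296.8300
  2       675.00       622.8770     1,245.7541       3,737.2622
  3       675.00       598.3449     1,795.0347       7,180.1386
  4       675.00       574.7790     2,299.1158      11,495.5790
  5       675.00       552.1412     2,760.7058      16,564.2349
  6       675.00       530.3950     3,182.3698      22,276.5887
  7       675.00       509.5053     3,566.5368      28,532.2942
  8    10,675.00     7,740.3758    61,923.0066     557,307.0591
  Σ                 11,776.8331    77,420.9385     648,389.9866
P = 11,776.8331.
Convexity = Σ t(t+1)·PV / [P·(1+y)²] = 648,389.9866 / (11,776.8331 × 1.083681) = 50.80498.

50.80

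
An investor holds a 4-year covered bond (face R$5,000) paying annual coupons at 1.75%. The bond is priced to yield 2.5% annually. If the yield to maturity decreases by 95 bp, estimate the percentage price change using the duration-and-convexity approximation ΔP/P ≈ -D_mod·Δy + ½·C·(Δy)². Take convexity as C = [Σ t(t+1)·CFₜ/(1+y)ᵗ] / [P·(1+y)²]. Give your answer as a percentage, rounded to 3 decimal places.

+3.694%

With y = 0.025:
  t   CF        PV=CF/(1+0.025)^t    t·PV        t(t+1)·PV
  1        87.50        85.3659        85.3659         170.7317
  2        87.50        83.2838       166.5675         499.7026
  3        87.50        81.2524       243.7573         975.0294
  4     5,087.50     4,609.0239    18,436.0956      92,180.4781
  Σ                  4,858.9260    18,931.7863      93,825.9418
P = 4,858.9260; D_Mac = 3.89629 yrs; D_mod = 3.80126 yrs; C = 18.37955.
Duration effect: -3.80126 × (-0.0095) = +0.036112
Convexity effect: 0.5 × 18.37955 × (-0.0095)² = +0.0008294
ΔP/P ≈ +0.036112 + 0.0008294 = +0.036941 = +3.6941%.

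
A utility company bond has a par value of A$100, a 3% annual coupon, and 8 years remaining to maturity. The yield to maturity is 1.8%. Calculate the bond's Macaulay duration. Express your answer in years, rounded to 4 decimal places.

7.2683 years

Periodic yield y = 0.018. Discount each cash flow and weight by its year:
  t   CF        PV=CF/(1+0.018)^t    t·PV
  1         3.00         2.9470         2.9470
  2         3.00         2.8948         5.7897
  3         3.00         2.8437         8.5310
  4         3.00         2.7934        11.1735
  5         3.00         2.7440        13.7199
  6         3.00         2.6955        16.1728
  7         3.00         2.6478        18.5347
  8       103.00        89.3007       714.4058
  Σ                    108.8668       791.2744
Price P = Σ PV = 108.8668.
Macaulay duration = Σ(t·PV) / P = 791.2744 / 108.8668 = 7.26828 years.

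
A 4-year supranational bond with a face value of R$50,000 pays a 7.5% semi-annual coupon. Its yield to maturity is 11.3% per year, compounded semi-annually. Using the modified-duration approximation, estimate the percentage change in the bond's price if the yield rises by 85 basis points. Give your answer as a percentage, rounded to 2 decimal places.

Periodic yield y = 0.0565. Modified duration first:
  t   CF        PV=CF/(1+0.0565)^t    t·PV
  1     1,875.00     1,774.7279     1,774.7279
  2     1,875.00     1,679.8181     3,359.6363
  3     1,875.00     1,589.9841     4,769.9522
  4     1,875.00     1,504.9541     6,019.8166
  5     1,875.00     1,424.4715     7,122.3575
  6     1,875.00     1,348.2930     8,089.7577
  7     1,875.00     1,276.1883     8,933.3182
  8    51,875.00    33,419.6655   267,357.3240
  Σ                 44,018.1025   307,426.8902
P = 44,018.1025; D_Mac = 6.98410 half-year periods = 3.49205 yrs; D_mod = 3.49205/(1+0.0565) = 3.30530 yrs.
ΔP/P ≈ -D_mod · Δy = -3.30530 × (+0.0085) = -0.028095 = -2.8095%.

-2.81%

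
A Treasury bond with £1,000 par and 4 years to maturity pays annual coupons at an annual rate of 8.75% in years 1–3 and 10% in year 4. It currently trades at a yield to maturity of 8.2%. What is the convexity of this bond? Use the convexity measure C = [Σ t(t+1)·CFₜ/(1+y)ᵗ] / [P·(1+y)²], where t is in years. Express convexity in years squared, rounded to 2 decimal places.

With y = 0.082:
  t   CF        PV=CF/(1+0.082)^t    t·PV        t(t+1)·PV
  1        87.50        80.8688        80.8688         161.7375
  2        87.50        74.7401       149.4802         448.4405
  3        87.50        69.0759       207.2276         828.9103
  4     1,100.00       802.5713     3,210.2853      16,051.4266
  Σ                  1,027.2560     3,647.8618      17,490.5149
P = 1,027.2560.
Convexity = Σ t(t+1)·PV / [P·(1+y)²] = 17,490.5149 / (1,027.2560 × 1.170724) = 14.54351.

14.54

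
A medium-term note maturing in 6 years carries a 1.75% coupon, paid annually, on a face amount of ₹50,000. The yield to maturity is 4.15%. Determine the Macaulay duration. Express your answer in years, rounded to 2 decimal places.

5.73 years

Periodic yield y = 0.0415. Discount each cash flow and weight by its year:
  t   CF        PV=CF/(1+0.0415)^t    t·PV
  1       875.00       840.1344       840.1344
  2       875.00       806.6581     1,613.3162
  3       875.00       774.5157     2,323.5471
  4       875.00       743.6541     2,974.6163
  5       875.00       714.0221     3,570.1107
  6    50,875.00    39,861.0539   239,166.3232
  Σ                 43,740.0383   250,488.0479
Price P = Σ PV = 43,740.0383.
Macaulay duration = Σ(t·PV) / P = 250,488.0479 / 43,740.0383 = 5.72675 years.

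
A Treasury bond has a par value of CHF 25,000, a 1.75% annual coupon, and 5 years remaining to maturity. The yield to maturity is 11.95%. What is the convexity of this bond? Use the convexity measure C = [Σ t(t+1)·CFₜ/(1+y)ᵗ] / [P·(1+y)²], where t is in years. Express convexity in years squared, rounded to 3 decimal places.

With y = 0.1195:
  t   CF        PV=CF/(1+0.1195)^t    t·PV        t(t+1)·PV
  1       437.50       390.7995       390.7995         781.5989
  2       437.50       349.0839       698.1679       2,094.5036
  3       437.50       311.8213       935.4639       3,741.8555
  4       437.50       278.5362     1,114.1448       5,570.7242
  5    25,437.50    14,466.1824    72,330.9121     433,985.4723
  Σ                 15,796.4233    75,469.4881     446,174.1546
P = 15,796.4233.
Convexity = Σ t(t+1)·PV / [P·(1+y)²] = 446,174.1546 / (15,796.4233 × 1.253280) = 22.53707.

22.537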